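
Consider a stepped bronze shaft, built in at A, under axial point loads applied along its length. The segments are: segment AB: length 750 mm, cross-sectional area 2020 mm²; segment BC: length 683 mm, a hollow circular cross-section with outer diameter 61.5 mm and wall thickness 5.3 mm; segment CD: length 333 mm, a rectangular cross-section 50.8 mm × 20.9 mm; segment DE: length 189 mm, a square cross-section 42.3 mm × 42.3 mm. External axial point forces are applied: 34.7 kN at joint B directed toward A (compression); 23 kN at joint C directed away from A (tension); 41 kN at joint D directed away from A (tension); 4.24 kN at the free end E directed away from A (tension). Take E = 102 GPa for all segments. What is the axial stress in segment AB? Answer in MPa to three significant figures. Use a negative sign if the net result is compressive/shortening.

Internal axial forces (sectioning from the free end, tension +): N_DE = 4.24 kN, N_CD = 45.24 kN, N_BC = 68.24 kN, N_AB = 33.54 kN.
σ_AB = N_AB/A_AB = 33540/2020 = 16.6 MPa.

16.6 MPa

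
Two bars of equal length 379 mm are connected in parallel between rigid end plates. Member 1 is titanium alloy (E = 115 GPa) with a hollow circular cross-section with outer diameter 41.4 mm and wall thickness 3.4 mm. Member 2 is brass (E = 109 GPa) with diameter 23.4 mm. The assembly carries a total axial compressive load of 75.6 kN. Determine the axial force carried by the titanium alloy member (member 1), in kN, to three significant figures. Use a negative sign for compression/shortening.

-37.7 kN

A_1 = 405.9 mm².
A_2 = 430.1 mm².
Equal strain + equilibrium ⇒ each member carries load in proportion to AE: A₁E₁ = 46680000 N, A₂E₂ = 46880000 N, ΣAE = 93550000 N.
F₁ = P·A₁E₁/ΣAE = -75600·46680000/93550000 = -37720 N.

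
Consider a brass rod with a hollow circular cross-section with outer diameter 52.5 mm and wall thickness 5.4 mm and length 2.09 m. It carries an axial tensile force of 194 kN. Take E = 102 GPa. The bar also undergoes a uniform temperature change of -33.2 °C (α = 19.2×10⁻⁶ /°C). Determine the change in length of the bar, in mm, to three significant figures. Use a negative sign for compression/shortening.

A = 799 mm².
δ_mech = NL/(AE) = 194000·2090/(799·102000) = 4.975 mm.
δ_thermal = αLΔT = 19.2e-6·2090·-33.2 = -1.332 mm.
δ = δ_mech + δ_thermal = 3.643 mm.

3.64 mm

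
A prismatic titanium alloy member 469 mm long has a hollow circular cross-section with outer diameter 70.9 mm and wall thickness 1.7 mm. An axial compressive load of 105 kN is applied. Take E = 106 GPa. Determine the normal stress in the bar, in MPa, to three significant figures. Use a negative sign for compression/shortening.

A = 369.6 mm².
σ = N/A = -105000/369.6 = -284.1 MPa.

-284 MPa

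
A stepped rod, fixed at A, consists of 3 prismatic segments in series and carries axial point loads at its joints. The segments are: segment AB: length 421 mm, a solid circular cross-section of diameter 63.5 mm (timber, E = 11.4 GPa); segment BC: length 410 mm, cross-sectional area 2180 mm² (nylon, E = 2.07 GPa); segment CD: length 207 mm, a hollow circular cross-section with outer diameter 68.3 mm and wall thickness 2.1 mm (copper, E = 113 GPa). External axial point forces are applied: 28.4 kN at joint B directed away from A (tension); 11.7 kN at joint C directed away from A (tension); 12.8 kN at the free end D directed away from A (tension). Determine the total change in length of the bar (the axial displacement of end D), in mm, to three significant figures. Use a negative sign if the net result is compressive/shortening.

2.90 mm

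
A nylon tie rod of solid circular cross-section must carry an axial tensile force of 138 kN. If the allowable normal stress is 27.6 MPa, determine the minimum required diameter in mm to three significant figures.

Required area A ≥ P/σ_allow = 138000/27.6 = 5000 mm².
For a solid circular section, d ≥ √(4A/π) = 79.79 mm.

79.8 mm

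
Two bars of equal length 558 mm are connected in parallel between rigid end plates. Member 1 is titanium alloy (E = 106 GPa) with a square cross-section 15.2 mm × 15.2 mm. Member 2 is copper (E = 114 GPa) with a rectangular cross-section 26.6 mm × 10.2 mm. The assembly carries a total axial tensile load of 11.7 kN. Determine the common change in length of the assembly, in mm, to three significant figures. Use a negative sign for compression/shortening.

A_1 = 231 mm².
A_2 = 271.3 mm².
Equal strain + equilibrium ⇒ each member carries load in proportion to AE: A₁E₁ = 24490000 N, A₂E₂ = 30930000 N, ΣAE = 55420000 N.
δ = PL/ΣAE = 11700·558/55420000 = 0.1178 mm.

0.118 mm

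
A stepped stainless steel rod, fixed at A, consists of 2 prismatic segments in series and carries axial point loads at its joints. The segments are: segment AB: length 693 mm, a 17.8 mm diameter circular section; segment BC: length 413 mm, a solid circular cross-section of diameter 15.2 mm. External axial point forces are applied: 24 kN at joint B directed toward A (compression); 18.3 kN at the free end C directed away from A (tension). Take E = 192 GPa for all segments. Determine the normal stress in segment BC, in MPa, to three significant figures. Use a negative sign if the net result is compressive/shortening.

Internal axial forces (sectioning from the free end, tension +): N_BC = 18.3 kN, N_AB = -5.7 kN.
A_BC = 181.5 mm².
σ_BC = N_BC/A_BC = 18300/181.5 = 100.8 MPa.

101 MPa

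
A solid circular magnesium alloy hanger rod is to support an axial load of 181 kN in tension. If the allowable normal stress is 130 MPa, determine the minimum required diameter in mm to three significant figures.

Required area A ≥ P/σ_allow = 181000/130 = 1392 mm².
For a solid circular section, d ≥ √(4A/π) = 42.1 mm.

42.1 mm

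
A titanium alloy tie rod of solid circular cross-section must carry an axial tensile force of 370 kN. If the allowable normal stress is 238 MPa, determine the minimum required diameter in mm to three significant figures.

44.5 mm

Required area A ≥ P/σ_allow = 370000/238 = 1555 mm².
For a solid circular section, d ≥ √(4A/π) = 44.49 mm.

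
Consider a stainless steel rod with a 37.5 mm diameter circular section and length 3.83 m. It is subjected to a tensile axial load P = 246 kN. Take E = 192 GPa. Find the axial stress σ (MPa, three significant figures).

223 MPa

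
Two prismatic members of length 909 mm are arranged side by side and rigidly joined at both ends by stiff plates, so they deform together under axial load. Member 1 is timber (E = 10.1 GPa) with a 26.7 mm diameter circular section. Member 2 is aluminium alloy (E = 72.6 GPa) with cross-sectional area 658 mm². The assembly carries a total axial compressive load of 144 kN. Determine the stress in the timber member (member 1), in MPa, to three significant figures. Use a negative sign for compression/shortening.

-27.2 MPa

A_1 = 559.9 mm².
Equal strain + equilibrium ⇒ each member carries load in proportion to AE: A₁E₁ = 5655000 N, A₂E₂ = 47770000 N, ΣAE = 53430000 N.
σ₁ = P·E₁/ΣAE = -144000·10100/53430000 = -27.22 MPa.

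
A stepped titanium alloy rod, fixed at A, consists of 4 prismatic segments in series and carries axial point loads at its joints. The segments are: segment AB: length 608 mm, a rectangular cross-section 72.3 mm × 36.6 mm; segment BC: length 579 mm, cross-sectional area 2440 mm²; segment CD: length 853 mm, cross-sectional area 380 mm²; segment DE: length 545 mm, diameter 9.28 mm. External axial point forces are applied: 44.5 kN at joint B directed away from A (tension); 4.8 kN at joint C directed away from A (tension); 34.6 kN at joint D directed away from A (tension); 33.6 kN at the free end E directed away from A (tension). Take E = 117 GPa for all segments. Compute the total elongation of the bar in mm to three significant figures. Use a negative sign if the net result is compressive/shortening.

Internal axial forces (sectioning from the free end, tension +): N_DE = 33.6 kN, N_CD = 68.2 kN, N_BC = 73 kN, N_AB = 117.5 kN.
A_AB = 2646 mm².
A_DE = 67.64 mm².
δ_AB = 117500·608/(2646·117000) = 0.2307 mm
δ_BC = 73000·579/(2440·117000) = 0.1481 mm
δ_CD = 68200·853/(380·117000) = 1.308 mm
δ_DE = 33600·545/(67.64·117000) = 2.314 mm
δ = Σδ_i = 4.001 mm.

4.00 mm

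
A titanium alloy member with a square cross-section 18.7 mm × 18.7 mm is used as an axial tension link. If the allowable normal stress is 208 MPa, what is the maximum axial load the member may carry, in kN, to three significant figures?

72.7 kN

A = 349.7 mm².
P_max = σ_allow · A = 208 · 349.7 = 72740 N = 72.74 kN.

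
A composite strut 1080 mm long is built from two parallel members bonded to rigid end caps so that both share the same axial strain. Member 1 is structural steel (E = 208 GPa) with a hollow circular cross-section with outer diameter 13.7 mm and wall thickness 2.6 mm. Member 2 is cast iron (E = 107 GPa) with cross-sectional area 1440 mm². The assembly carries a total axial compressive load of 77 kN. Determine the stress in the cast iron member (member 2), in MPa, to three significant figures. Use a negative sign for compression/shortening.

-47.6 MPa

A_1 = 90.67 mm².
Equal strain + equilibrium ⇒ each member carries load in proportion to AE: A₁E₁ = 18860000 N, A₂E₂ = 154100000 N, ΣAE = 172900000 N.
σ₂ = P·E₂/ΣAE = -77000·107000/172900000 = -47.64 MPa.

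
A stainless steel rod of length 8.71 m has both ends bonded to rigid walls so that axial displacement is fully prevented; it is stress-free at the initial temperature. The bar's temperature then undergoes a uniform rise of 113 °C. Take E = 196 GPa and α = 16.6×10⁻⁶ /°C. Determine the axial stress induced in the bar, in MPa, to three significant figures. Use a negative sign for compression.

Free thermal expansion αLΔT = 16.6e-6 · 8710 · 113 = 16.34 mm.
The walls impose strain ε = −(16.34)/8710 = -1.8758e-03; σ = Eε = 196000 · -1.8758e-03 = -367.7 MPa.

-368 MPa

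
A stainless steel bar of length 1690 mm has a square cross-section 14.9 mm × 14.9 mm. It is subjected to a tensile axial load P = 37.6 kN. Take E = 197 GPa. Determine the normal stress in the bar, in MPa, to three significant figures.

A = 222 mm².
σ = N/A = 37600/222 = 169.4 MPa.

169 MPa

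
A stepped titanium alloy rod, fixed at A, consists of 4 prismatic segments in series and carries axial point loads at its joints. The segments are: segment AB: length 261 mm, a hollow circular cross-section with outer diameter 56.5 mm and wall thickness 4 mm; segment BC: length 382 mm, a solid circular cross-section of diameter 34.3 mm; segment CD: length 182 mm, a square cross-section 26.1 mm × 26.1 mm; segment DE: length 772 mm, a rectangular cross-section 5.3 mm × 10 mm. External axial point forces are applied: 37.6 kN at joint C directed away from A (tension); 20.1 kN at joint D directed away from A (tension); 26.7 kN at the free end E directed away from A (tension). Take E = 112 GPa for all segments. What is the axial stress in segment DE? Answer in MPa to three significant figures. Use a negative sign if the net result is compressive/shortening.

Internal axial forces (sectioning from the free end, tension +): N_DE = 26.7 kN, N_CD = 46.8 kN, N_BC = 84.4 kN, N_AB = 84.4 kN.
A_DE = 53 mm².
σ_DE = N_DE/A_DE = 26700/53 = 503.8 MPa.

504 MPa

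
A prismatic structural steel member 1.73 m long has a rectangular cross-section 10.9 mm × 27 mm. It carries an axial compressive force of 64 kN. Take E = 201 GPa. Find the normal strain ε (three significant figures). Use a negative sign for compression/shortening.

-0.00108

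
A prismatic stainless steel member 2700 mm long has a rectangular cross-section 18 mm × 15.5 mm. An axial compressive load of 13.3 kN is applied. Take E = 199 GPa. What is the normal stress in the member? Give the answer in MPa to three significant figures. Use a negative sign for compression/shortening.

A = 279 mm².
σ = N/A = -13300/279 = -47.67 MPa.

-47.7 MPa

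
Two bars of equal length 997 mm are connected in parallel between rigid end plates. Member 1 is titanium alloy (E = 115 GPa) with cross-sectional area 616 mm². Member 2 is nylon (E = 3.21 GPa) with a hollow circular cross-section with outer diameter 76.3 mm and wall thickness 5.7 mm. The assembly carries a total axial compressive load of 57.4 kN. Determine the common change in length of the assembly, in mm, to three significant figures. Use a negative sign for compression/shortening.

-0.764 mm

A_2 = 1264 mm².
Equal strain + equilibrium ⇒ each member carries load in proportion to AE: A₁E₁ = 70840000 N, A₂E₂ = 4058000 N, ΣAE = 74900000 N.
δ = PL/ΣAE = -57400·997/74900000 = -0.7641 mm.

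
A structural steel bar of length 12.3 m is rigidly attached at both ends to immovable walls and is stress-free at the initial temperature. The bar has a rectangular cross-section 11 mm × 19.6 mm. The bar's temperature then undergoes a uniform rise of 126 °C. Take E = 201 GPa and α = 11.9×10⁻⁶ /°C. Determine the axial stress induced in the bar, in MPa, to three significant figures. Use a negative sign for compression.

-301 MPa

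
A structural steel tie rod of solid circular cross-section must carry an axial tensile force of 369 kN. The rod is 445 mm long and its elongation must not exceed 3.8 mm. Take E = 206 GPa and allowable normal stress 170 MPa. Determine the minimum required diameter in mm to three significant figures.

52.6 mm

Required area A ≥ P/σ_allow = 369000/170 = 2171 mm².
For a solid circular section, d ≥ √(4A/π) = 52.57 mm.
Elongation limit: A ≥ PL/(Eδ_allow) = 369000·445/(206000·3.8) = 209.8 mm² ⇒ d ≥ 16.34 mm.
The stress limit governs.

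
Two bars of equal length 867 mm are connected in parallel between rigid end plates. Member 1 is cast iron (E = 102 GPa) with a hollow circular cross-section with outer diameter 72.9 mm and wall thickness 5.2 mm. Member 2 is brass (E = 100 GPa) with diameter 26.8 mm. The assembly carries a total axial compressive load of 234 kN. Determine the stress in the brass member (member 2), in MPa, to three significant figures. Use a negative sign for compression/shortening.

-138 MPa

A_1 = 1106 mm².
A_2 = 564.1 mm².
Equal strain + equilibrium ⇒ each member carries load in proportion to AE: A₁E₁ = 112800000 N, A₂E₂ = 56410000 N, ΣAE = 169200000 N.
σ₂ = P·E₂/ΣAE = -234000·100000/169200000 = -138.3 MPa.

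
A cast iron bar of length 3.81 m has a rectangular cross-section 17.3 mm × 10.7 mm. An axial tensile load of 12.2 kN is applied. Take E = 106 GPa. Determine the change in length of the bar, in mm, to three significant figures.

A = 185.1 mm².
δ_mech = NL/(AE) = 12200·3810/(185.1·106000) = 2.369 mm.

2.37 mm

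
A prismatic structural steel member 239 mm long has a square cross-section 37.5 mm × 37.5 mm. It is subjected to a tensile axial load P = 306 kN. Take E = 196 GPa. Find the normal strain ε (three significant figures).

A = 1406 mm².
σ = N/A = 217.6 MPa; ε = σ/E = 217.6/196000 = 1.110e-03.

0.00111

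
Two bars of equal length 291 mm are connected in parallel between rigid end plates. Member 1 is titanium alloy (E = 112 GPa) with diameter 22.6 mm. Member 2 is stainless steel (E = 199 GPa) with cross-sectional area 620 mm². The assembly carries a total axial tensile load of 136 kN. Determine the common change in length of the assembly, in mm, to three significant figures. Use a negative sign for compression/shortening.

A_1 = 401.1 mm².
Equal strain + equilibrium ⇒ each member carries load in proportion to AE: A₁E₁ = 44930000 N, A₂E₂ = 123400000 N, ΣAE = 168300000 N.
δ = PL/ΣAE = 136000·291/168300000 = 0.2351 mm.

0.235 mm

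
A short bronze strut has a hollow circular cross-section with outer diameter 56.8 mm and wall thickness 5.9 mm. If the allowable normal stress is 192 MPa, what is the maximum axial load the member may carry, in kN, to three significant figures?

181 kN

A = 943.5 mm².
P_max = σ_allow · A = 192 · 943.5 = 181100 N = 181.1 kN.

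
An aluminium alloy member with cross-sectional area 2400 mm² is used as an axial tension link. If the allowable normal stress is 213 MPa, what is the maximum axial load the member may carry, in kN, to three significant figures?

P_max = σ_allow · A = 213 · 2400 = 511200 N = 511.2 kN.

511 kN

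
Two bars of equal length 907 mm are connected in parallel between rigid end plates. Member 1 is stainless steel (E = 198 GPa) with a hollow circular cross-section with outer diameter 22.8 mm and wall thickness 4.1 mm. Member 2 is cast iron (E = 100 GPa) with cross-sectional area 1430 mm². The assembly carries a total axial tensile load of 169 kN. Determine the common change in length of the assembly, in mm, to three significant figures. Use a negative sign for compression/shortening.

0.804 mm

A_1 = 240.9 mm².
Equal strain + equilibrium ⇒ each member carries load in proportion to AE: A₁E₁ = 47690000 N, A₂E₂ = 143000000 N, ΣAE = 190700000 N.
δ = PL/ΣAE = 169000·907/190700000 = 0.8038 mm.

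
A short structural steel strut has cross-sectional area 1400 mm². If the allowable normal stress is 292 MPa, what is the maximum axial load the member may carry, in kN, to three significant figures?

409 kN

P_max = σ_allow · A = 292 · 1400 = 408800 N = 408.8 kN.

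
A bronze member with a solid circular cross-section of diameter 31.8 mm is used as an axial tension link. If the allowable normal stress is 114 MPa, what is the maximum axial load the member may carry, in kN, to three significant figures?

90.5 kN

A = 794.2 mm².
P_max = σ_allow · A = 114 · 794.2 = 90540 N = 90.54 kN.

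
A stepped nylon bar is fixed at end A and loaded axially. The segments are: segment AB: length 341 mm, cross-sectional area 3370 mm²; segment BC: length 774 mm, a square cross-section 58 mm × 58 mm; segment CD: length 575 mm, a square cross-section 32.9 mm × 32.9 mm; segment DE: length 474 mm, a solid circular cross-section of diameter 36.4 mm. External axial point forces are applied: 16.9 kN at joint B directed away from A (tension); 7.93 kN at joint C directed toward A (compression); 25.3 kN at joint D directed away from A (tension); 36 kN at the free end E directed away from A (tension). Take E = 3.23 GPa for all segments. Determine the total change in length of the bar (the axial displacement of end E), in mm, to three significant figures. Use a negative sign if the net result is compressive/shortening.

21.2 mm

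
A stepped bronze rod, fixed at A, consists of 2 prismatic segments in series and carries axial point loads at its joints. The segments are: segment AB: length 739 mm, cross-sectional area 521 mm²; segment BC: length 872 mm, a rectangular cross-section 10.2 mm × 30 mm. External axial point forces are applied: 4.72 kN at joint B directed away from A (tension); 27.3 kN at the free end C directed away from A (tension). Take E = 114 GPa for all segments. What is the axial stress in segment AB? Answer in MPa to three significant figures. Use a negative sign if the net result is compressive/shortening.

61.5 MPa

Internal axial forces (sectioning from the free end, tension +): N_BC = 27.3 kN, N_AB = 32.02 kN.
σ_AB = N_AB/A_AB = 32020/521 = 61.46 MPa.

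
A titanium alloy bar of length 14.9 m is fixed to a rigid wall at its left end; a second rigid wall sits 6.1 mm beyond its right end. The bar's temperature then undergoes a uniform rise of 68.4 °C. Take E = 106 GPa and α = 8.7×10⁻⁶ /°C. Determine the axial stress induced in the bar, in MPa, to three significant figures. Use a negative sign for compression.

-19.7 MPa

Free thermal expansion αLΔT = 8.7e-6 · 14900 · 68.4 = 8.867 mm.
The walls engage after the gap closes; constrained expansion = 8.867 − 6.1 = 2.767 mm.
The walls impose strain ε = −(2.767)/14900 = -1.8568e-04; σ = Eε = 106000 · -1.8568e-04 = -19.68 MPa.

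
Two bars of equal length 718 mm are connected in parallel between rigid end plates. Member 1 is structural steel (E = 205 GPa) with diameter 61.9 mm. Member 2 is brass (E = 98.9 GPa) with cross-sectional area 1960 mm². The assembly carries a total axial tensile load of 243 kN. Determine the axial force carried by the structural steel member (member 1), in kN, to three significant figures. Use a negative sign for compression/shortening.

185 kN

A_1 = 3009 mm².
Equal strain + equilibrium ⇒ each member carries load in proportion to AE: A₁E₁ = 616900000 N, A₂E₂ = 193800000 N, ΣAE = 810800000 N.
F₁ = P·A₁E₁/ΣAE = 243000·616900000/810800000 = 184900 N.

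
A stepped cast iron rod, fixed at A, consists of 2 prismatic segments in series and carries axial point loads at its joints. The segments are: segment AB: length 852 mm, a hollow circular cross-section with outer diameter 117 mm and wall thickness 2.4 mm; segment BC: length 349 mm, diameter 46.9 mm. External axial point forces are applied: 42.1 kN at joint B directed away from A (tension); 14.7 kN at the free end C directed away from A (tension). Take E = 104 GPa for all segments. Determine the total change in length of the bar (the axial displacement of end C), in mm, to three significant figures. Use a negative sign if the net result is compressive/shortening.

Internal axial forces (sectioning from the free end, tension +): N_BC = 14.7 kN, N_AB = 56.8 kN.
A_AB = 864.1 mm².
A_BC = 1728 mm².
δ_AB = 56800·852/(864.1·104000) = 0.5385 mm
δ_BC = 14700·349/(1728·104000) = 0.02855 mm
δ = Σδ_i = 0.5671 mm.

0.567 mm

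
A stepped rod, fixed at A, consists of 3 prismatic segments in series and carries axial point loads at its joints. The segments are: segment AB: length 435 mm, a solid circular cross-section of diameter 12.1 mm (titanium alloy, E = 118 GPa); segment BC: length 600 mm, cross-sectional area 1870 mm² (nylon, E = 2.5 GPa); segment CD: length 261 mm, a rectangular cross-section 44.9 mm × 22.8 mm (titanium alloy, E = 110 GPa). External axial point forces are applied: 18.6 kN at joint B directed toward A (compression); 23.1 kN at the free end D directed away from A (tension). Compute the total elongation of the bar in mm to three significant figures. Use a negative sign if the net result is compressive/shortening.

3.16 mm

Internal axial forces (sectioning from the free end, tension +): N_CD = 23.1 kN, N_BC = 23.1 kN, N_AB = 4.5 kN.
A_AB = 115 mm².
A_CD = 1024 mm².
δ_AB = 4500·435/(115·118000) = 0.1443 mm
δ_BC = 23100·600/(1870·2500) = 2.965 mm
δ_CD = 23100·261/(1024·110000) = 0.05354 mm
δ = Σδ_i = 3.163 mm.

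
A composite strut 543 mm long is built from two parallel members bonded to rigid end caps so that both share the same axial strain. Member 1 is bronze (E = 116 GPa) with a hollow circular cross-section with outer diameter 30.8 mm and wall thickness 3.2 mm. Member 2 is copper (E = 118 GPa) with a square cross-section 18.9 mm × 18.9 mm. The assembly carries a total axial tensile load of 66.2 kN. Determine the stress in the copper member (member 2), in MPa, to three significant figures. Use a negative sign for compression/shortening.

105 MPa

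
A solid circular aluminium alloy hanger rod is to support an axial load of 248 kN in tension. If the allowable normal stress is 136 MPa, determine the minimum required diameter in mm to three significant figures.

Required area A ≥ P/σ_allow = 248000/136 = 1824 mm².
For a solid circular section, d ≥ √(4A/π) = 48.18 mm.

48.2 mm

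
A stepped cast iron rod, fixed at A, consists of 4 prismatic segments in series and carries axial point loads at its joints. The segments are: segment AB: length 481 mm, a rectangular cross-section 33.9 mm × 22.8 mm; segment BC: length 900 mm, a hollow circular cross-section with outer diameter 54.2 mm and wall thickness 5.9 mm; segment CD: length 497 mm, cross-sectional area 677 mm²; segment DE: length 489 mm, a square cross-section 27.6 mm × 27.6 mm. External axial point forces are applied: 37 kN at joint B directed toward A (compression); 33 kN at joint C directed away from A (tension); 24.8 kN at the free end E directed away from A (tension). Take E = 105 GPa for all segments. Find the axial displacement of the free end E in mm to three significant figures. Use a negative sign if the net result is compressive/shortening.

Internal axial forces (sectioning from the free end, tension +): N_DE = 24.8 kN, N_CD = 24.8 kN, N_BC = 57.8 kN, N_AB = 20.8 kN.
A_AB = 772.9 mm².
A_BC = 895.3 mm².
A_DE = 761.8 mm².
δ_AB = 20800·481/(772.9·105000) = 0.1233 mm
δ_BC = 57800·900/(895.3·105000) = 0.5534 mm
δ_CD = 24800·497/(677·105000) = 0.1734 mm
δ_DE = 24800·489/(761.8·105000) = 0.1516 mm
δ = Σδ_i = 1.002 mm.

1.00 mm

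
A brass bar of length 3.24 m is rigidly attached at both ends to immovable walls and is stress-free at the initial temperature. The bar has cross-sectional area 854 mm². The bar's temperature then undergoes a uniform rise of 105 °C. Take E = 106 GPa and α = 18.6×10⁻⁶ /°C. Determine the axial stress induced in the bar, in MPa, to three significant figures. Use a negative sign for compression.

-207 MPa

Free thermal expansion αLΔT = 18.6e-6 · 3240 · 105 = 6.328 mm.
The walls impose strain ε = −(6.328)/3240 = -1.9530e-03; σ = Eε = 106000 · -1.9530e-03 = -207 MPa.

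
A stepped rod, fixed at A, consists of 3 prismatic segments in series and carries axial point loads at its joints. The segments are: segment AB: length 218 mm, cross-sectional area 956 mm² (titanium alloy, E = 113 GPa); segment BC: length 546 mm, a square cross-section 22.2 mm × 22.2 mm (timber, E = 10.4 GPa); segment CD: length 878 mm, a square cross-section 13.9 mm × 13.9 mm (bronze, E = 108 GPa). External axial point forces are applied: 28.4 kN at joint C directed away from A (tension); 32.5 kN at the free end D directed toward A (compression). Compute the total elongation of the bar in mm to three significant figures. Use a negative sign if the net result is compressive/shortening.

-1.81 mm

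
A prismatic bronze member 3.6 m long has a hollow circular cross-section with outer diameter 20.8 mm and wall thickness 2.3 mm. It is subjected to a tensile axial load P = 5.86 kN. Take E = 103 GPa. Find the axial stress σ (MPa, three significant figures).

A = 133.7 mm².
σ = N/A = 5860/133.7 = 43.84 MPa.

43.8 MPa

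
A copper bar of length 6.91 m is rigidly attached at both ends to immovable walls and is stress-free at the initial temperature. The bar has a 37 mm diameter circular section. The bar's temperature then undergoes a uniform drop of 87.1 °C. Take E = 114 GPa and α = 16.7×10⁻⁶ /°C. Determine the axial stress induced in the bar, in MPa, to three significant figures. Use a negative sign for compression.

Free thermal expansion αLΔT = 16.7e-6 · 6910 · -87.1 = -10.05 mm.
The walls impose strain ε = −(-10.05)/6910 = 1.4546e-03; σ = Eε = 114000 · 1.4546e-03 = 165.8 MPa.

166 MPa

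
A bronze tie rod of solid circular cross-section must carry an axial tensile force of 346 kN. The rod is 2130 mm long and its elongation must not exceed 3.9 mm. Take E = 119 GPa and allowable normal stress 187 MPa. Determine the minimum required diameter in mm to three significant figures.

48.5 mm

Required area A ≥ P/σ_allow = 346000/187 = 1850 mm².
For a solid circular section, d ≥ √(4A/π) = 48.54 mm.
Elongation limit: A ≥ PL/(Eδ_allow) = 346000·2130/(119000·3.9) = 1588 mm² ⇒ d ≥ 44.97 mm.
The stress limit governs.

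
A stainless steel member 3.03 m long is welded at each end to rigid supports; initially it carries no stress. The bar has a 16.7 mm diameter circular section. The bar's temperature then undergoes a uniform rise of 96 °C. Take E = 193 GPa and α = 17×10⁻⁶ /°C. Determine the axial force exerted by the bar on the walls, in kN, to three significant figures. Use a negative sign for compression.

Free thermal expansion αLΔT = 17e-6 · 3030 · 96 = 4.945 mm.
The walls impose strain ε = −(4.945)/3030 = -1.6320e-03; σ = Eε = 193000 · -1.6320e-03 = -315 MPa.
Wall reaction R = σ·A = -315·219 = -68990 N = -68.99 kN.

-69.0 kN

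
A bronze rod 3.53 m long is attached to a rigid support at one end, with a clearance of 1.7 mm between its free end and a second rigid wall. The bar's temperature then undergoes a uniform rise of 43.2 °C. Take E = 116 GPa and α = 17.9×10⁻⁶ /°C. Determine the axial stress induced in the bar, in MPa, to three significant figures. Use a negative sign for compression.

-33.8 MPa

Free thermal expansion αLΔT = 17.9e-6 · 3530 · 43.2 = 2.73 mm.
The walls engage after the gap closes; constrained expansion = 2.73 − 1.7 = 1.03 mm.
The walls impose strain ε = −(1.03)/3530 = -2.9169e-04; σ = Eε = 116000 · -2.9169e-04 = -33.84 MPa.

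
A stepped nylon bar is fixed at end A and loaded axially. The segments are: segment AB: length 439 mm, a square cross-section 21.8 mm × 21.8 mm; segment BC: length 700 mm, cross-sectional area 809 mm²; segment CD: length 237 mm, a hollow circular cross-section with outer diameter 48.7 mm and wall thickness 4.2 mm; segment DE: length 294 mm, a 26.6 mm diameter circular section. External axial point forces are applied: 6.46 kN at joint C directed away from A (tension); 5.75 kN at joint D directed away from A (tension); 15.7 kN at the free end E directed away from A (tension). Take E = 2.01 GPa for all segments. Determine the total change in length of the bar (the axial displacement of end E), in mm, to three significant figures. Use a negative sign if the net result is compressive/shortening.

33.3 mm

Internal axial forces (sectioning from the free end, tension +): N_DE = 15.7 kN, N_CD = 21.45 kN, N_BC = 27.91 kN, N_AB = 27.91 kN.
A_AB = 475.2 mm².
A_CD = 587.2 mm².
A_DE = 555.7 mm².
δ_AB = 27910·439/(475.2·2010) = 12.83 mm
δ_BC = 27910·700/(809·2010) = 12.01 mm
δ_CD = 21450·237/(587.2·2010) = 4.307 mm
δ_DE = 15700·294/(555.7·2010) = 4.132 mm
δ = Σδ_i = 33.28 mm.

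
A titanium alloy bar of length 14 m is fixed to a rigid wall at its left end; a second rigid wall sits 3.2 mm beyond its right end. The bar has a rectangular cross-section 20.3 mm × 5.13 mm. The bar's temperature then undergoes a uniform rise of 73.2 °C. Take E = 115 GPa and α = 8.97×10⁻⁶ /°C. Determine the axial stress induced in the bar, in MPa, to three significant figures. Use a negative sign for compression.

-49.2 MPa

Free thermal expansion αLΔT = 8.97e-6 · 14000 · 73.2 = 9.192 mm.
The walls engage after the gap closes; constrained expansion = 9.192 − 3.2 = 5.992 mm.
The walls impose strain ε = −(5.992)/14000 = -4.2803e-04; σ = Eε = 115000 · -4.2803e-04 = -49.22 MPa.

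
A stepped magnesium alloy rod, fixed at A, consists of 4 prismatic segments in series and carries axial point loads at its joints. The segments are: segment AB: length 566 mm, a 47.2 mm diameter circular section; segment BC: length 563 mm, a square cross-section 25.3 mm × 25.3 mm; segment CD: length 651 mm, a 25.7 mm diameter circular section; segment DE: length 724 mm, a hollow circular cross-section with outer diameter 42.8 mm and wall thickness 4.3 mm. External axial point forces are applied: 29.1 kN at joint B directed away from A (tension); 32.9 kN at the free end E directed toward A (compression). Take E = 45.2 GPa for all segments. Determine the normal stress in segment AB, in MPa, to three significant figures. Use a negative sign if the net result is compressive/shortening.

-2.17 MPa

Internal axial forces (sectioning from the free end, tension +): N_DE = -32.9 kN, N_CD = -32.9 kN, N_BC = -32.9 kN, N_AB = -3.8 kN.
A_AB = 1750 mm².
σ_AB = N_AB/A_AB = -3800/1750 = -2.172 MPa.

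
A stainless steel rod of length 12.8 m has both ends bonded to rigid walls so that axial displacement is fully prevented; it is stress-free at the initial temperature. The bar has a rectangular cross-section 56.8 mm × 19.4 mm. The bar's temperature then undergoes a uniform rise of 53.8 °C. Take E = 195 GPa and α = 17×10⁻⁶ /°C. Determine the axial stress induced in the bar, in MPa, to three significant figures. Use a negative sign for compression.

-178 MPa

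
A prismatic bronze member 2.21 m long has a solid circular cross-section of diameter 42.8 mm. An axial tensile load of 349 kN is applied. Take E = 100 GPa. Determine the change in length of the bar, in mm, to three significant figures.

A = 1439 mm².
δ_mech = NL/(AE) = 349000·2210/(1439·100000) = 5.361 mm.

5.36 mm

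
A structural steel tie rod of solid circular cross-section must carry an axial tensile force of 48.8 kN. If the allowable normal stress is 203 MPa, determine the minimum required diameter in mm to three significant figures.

17.5 mm

Required area A ≥ P/σ_allow = 48800/203 = 240.4 mm².
For a solid circular section, d ≥ √(4A/π) = 17.5 mm.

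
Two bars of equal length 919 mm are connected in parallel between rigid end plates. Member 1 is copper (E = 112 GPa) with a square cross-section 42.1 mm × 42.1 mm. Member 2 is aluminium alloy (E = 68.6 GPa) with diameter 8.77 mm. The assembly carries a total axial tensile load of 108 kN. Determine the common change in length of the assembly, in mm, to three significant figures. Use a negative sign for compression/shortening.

A_1 = 1772 mm².
A_2 = 60.41 mm².
Equal strain + equilibrium ⇒ each member carries load in proportion to AE: A₁E₁ = 198500000 N, A₂E₂ = 4144000 N, ΣAE = 202700000 N.
δ = PL/ΣAE = 108000·919/202700000 = 0.4898 mm.

0.490 mm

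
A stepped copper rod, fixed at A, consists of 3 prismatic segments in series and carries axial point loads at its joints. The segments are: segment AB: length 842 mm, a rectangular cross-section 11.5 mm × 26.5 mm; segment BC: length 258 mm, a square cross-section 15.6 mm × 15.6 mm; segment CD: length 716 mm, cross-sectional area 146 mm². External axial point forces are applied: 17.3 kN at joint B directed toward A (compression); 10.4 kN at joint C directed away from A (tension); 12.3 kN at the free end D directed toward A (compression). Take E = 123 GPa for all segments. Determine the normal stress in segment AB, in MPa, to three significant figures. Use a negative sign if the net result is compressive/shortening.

-63.0 MPa

Internal axial forces (sectioning from the free end, tension +): N_CD = -12.3 kN, N_BC = -1.9 kN, N_AB = -19.2 kN.
A_AB = 304.8 mm².
σ_AB = N_AB/A_AB = -19200/304.8 = -63 MPa.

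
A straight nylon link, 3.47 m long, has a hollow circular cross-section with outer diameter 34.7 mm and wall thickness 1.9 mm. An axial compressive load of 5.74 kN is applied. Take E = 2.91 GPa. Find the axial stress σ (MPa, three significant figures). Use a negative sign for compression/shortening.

-29.3 MPa

A = 195.8 mm².
σ = N/A = -5740/195.8 = -29.32 MPa.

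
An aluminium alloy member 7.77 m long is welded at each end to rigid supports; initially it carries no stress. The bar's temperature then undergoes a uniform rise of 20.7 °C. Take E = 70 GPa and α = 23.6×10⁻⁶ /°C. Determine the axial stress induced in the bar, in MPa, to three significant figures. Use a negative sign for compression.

-34.2 MPa

Free thermal expansion αLΔT = 23.6e-6 · 7770 · 20.7 = 3.796 mm.
The walls impose strain ε = −(3.796)/7770 = -4.8852e-04; σ = Eε = 70000 · -4.8852e-04 = -34.2 MPa.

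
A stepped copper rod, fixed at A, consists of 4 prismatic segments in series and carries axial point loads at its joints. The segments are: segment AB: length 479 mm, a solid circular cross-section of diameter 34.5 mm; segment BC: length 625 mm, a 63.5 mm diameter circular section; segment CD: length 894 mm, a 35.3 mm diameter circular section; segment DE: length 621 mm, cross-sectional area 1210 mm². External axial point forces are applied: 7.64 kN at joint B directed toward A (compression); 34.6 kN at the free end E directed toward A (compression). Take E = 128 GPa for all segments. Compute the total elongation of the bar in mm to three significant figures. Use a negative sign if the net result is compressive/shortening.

Internal axial forces (sectioning from the free end, tension +): N_DE = -34.6 kN, N_CD = -34.6 kN, N_BC = -34.6 kN, N_AB = -42.24 kN.
A_AB = 934.8 mm².
A_BC = 3167 mm².
A_CD = 978.7 mm².
δ_AB = -42240·479/(934.8·128000) = -0.1691 mm
δ_BC = -34600·625/(3167·128000) = -0.05335 mm
δ_CD = -34600·894/(978.7·128000) = -0.2469 mm
δ_DE = -34600·621/(1210·128000) = -0.1387 mm
δ = Σδ_i = -0.6081 mm.

-0.608 mm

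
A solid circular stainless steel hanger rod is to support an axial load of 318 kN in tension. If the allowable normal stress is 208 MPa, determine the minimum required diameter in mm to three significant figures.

Required area A ≥ P/σ_allow = 318000/208 = 1529 mm².
For a solid circular section, d ≥ √(4A/π) = 44.12 mm.

44.1 mm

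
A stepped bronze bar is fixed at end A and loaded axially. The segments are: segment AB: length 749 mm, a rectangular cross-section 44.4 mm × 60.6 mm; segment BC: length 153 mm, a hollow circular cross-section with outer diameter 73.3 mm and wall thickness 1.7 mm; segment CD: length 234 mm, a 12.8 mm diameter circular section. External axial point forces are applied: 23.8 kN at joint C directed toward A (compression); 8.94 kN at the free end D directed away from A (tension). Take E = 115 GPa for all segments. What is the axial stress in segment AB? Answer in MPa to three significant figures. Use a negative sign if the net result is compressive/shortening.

Internal axial forces (sectioning from the free end, tension +): N_CD = 8.94 kN, N_BC = -14.86 kN, N_AB = -14.86 kN.
A_AB = 2691 mm².
σ_AB = N_AB/A_AB = -14860/2691 = -5.523 MPa.

-5.52 MPa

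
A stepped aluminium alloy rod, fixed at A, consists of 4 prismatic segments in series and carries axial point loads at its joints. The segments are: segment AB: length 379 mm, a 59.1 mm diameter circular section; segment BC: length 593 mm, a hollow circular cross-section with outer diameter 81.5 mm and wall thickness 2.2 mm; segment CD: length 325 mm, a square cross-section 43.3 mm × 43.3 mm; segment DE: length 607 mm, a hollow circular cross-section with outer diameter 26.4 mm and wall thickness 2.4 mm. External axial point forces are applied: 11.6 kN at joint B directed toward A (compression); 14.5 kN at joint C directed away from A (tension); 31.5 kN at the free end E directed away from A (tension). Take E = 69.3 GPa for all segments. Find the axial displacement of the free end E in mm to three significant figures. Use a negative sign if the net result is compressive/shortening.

2.39 mm

Internal axial forces (sectioning from the free end, tension +): N_DE = 31.5 kN, N_CD = 31.5 kN, N_BC = 46 kN, N_AB = 34.4 kN.
A_AB = 2743 mm².
A_BC = 548.1 mm².
A_CD = 1875 mm².
A_DE = 181 mm².
δ_AB = 34400·379/(2743·69300) = 0.06858 mm
δ_BC = 46000·593/(548.1·69300) = 0.7182 mm
δ_CD = 31500·325/(1875·69300) = 0.07879 mm
δ_DE = 31500·607/(181·69300) = 1.525 mm
δ = Σδ_i = 2.39 mm.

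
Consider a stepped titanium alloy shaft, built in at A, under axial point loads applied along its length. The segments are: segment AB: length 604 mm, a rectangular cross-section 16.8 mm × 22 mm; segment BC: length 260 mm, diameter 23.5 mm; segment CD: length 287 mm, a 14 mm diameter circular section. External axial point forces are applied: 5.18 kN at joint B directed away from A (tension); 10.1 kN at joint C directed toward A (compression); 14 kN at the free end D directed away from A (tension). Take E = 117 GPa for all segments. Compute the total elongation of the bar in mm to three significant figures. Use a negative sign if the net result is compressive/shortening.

Internal axial forces (sectioning from the free end, tension +): N_CD = 14 kN, N_BC = 3.9 kN, N_AB = 9.08 kN.
A_AB = 369.6 mm².
A_BC = 433.7 mm².
A_CD = 153.9 mm².
δ_AB = 9080·604/(369.6·117000) = 0.1268 mm
δ_BC = 3900·260/(433.7·117000) = 0.01998 mm
δ_CD = 14000·287/(153.9·117000) = 0.2231 mm
δ = Σδ_i = 0.3699 mm.

0.370 mm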